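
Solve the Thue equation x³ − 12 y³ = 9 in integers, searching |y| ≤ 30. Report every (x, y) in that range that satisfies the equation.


The equation is x³ - 12y³ = 9. For fixed y, x³ = 12·y³ + 9, so a solution requires the RHS to be a perfect cube.
Strategy: iterate y from -30 to 30, compute RHS = 12·y³ + 9, and check whether it is a (positive or negative) perfect cube.
Check small values of y:
  y = 0: RHS = 9 is not a perfect cube.
  y = 1: RHS = 21 is not a perfect cube.
  y = -1: RHS = -3 is not a perfect cube.
  y = 2: RHS = 105 is not a perfect cube.
  y = -2: RHS = -87 is not a perfect cube.
  y = 3: RHS = 333 is not a perfect cube.
  y = -3: RHS = -315 is not a perfect cube.
Continuing the search up to |y| = 30 finds no solutions either.
No (x, y) in the scanned range satisfies the equation.

No integer solutions with |y| ≤ 30.


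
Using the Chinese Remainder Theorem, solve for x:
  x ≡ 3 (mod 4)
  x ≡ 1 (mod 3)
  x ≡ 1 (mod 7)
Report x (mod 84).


Moduli 4, 3, 7 are pairwise coprime; by CRT there is a unique solution modulo M = 4 · 3 · 7 = 84.
Solve pairwise, accumulating the modulus:
  Start with x ≡ 3 (mod 4).
  Combine with x ≡ 1 (mod 3): since gcd(4, 3) = 1, we get a unique residue mod 12.
    Write x = 3 + 4·t and substitute into x ≡ 1 (mod 3): 4·t ≡ 1 − 3 = -2 (mod 3).
    Reduce coefficients mod 3: 1·t ≡ 1 (mod 3).
    So t ≡ 1 (mod 3).
    Then x = 3 + 4·1 = 7, valid modulo lcm(4, 3) = 12: x ≡ 7 (mod 12).
  Combine with x ≡ 1 (mod 7): since gcd(12, 7) = 1, we get a unique residue mod 84.
    Write x = 7 + 12·t and substitute into x ≡ 1 (mod 7): 12·t ≡ 1 − 7 = -6 (mod 7).
    Reduce coefficients mod 7: 5·t ≡ 1 (mod 7).
    The inverse of 5 mod 7 is 3 (since 5·3 = 15 = 2·7 + 1), so t ≡ 3·1 = 3 ≡ 3 (mod 7).
    Then x = 7 + 12·3 = 43, valid modulo lcm(12, 7) = 84: x ≡ 43 (mod 84).
Verify: 43 mod 4 = 3 ✓, 43 mod 3 = 1 ✓, 43 mod 7 = 1 ✓.

x ≡ 43 (mod 84).


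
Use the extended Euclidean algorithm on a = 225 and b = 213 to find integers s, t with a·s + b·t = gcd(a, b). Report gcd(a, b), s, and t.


Euclidean algorithm on (225, 213) — divide until remainder is 0:
  225 = 1 · 213 + 12
  213 = 17 · 12 + 9
  12 = 1 · 9 + 3
  9 = 3 · 3 + 0
gcd(225, 213) = 3.
Track Bezout coefficients alongside the remainders: start with r₀ = 225 = a·1 + b·0 (s = 1, t = 0) and r₁ = 213 = a·0 + b·1 (s = 0, t = 1); each new remainder r_{k+1} = r_{k-1} − q_k·r_k inherits s_{k+1} = s_{k-1} − q_k·s_k, t_{k+1} = t_{k-1} − q_k·t_k, so r_k = a·s_k + b·t_k at every step:
  q = 1: r = 12, s = 1 − 1·0 = 1, t = 0 − 1·1 = -1  (check: 225·1 + 213·(-1) = 12)
  q = 17: r = 9, s = 0 − 17·1 = -17, t = 1 − 17·(-1) = 18  (check: 225·(-17) + 213·18 = 9)
  q = 1: r = 3, s = 1 − 1·(-17) = 18, t = -1 − 1·18 = -19  (check: 225·18 + 213·(-19) = 3)
The row with r = 3 (the gcd) gives the Bezout coefficients s = 18, t = -19.
Result: 225 · (18) + 213 · (-19) = 3.

gcd(225, 213) = 3; s = 18, t = -19 (check: 225·18 + 213·(-19) = 3).


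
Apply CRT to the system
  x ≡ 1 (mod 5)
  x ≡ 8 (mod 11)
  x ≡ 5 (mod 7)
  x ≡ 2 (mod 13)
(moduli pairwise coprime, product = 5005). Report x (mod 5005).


Product of moduli M = 5 · 11 · 7 · 13 = 5005.
Merge one congruence at a time:
  Start: x ≡ 1 (mod 5).
  Combine with x ≡ 8 (mod 11); new modulus lcm = 55.
    Write x = 1 + 5·t and substitute into x ≡ 8 (mod 11): 5·t ≡ 8 − 1 = 7 (mod 11).
    The inverse of 5 mod 11 is 9 (since 5·9 = 45 = 4·11 + 1), so t ≡ 9·7 = 63 ≡ 8 (mod 11).
    Then x = 1 + 5·8 = 41, valid modulo lcm(5, 11) = 55: x ≡ 41 (mod 55).
  Combine with x ≡ 5 (mod 7); new modulus lcm = 385.
    Write x = 41 + 55·t and substitute into x ≡ 5 (mod 7): 55·t ≡ 5 − 41 = -36 (mod 7).
    Reduce coefficients mod 7: 6·t ≡ 6 (mod 7).
    The inverse of 6 mod 7 is 6 (since 6·6 = 36 = 5·7 + 1), so t ≡ 6·6 = 36 ≡ 1 (mod 7).
    Then x = 41 + 55·1 = 96, valid modulo lcm(55, 7) = 385: x ≡ 96 (mod 385).
  Combine with x ≡ 2 (mod 13); new modulus lcm = 5005.
    Write x = 96 + 385·t and substitute into x ≡ 2 (mod 13): 385·t ≡ 2 − 96 = -94 (mod 13).
    Reduce coefficients mod 13: 8·t ≡ 10 (mod 13).
    The inverse of 8 mod 13 is 5 (since 8·5 = 40 = 3·13 + 1), so t ≡ 5·10 = 50 ≡ 11 (mod 13).
    Then x = 96 + 385·11 = 4331, valid modulo lcm(385, 13) = 5005: x ≡ 4331 (mod 5005).
Verify against each original: 4331 mod 5 = 1, 4331 mod 11 = 8, 4331 mod 7 = 5, 4331 mod 13 = 2.

x ≡ 4331 (mod 5005).


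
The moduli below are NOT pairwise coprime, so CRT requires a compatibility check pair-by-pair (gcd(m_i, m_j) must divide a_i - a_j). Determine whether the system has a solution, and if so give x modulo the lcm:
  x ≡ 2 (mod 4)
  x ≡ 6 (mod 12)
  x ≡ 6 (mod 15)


Moduli 4, 12, 15 are not pairwise coprime, so CRT works modulo lcm(m_i) when all pairwise compatibility conditions hold.
Pairwise compatibility: gcd(m_i, m_j) must divide a_i - a_j for every pair.
Merge one congruence at a time:
  Start: x ≡ 2 (mod 4).
  Combine with x ≡ 6 (mod 12): gcd(4, 12) = 4; 6 - 2 = 4, which IS divisible by 4, so compatible.
    Write x = 2 + 4·t and substitute into x ≡ 6 (mod 12): 4·t ≡ 6 − 2 = 4 (mod 12).
    Divide the congruence (and modulus) by g = 4: 1·t ≡ 1 (mod 3).
    So t ≡ 1 (mod 3).
    Then x = 2 + 4·1 = 6, valid modulo lcm(4, 12) = 12: x ≡ 6 (mod 12).
  Combine with x ≡ 6 (mod 15): gcd(12, 15) = 3; 6 - 6 = 0, which IS divisible by 3, so compatible.
    Write x = 6 + 12·t and substitute into x ≡ 6 (mod 15): 12·t ≡ 6 − 6 = 0 (mod 15).
    Divide the congruence (and modulus) by g = 3: 4·t ≡ 0 (mod 5).
    The inverse of 4 mod 5 is 4 (since 4·4 = 16 = 3·5 + 1), so t ≡ 4·0 = 0 ≡ 0 (mod 5).
    Then x = 6 + 12·0 = 6, valid modulo lcm(12, 15) = 60: x ≡ 6 (mod 60).
Verify: 6 mod 4 = 2, 6 mod 12 = 6, 6 mod 15 = 6.

x ≡ 6 (mod 60).


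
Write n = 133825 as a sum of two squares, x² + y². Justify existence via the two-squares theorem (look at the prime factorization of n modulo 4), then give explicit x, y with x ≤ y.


Step 1: Factor n = 133825 = 5^2 · 53 · 101.
Step 2: Check the mod-4 condition on each prime factor: 5 ≡ 1 (mod 4), exponent 2; 53 ≡ 1 (mod 4), exponent 1; 101 ≡ 1 (mod 4), exponent 1.
All primes ≡ 3 (mod 4) appear to even exponent (or don't appear), so by the two-squares theorem n IS expressible as a sum of two squares.
Step 3: Build a representation. Group n = k² · m with k = 5 and m = 53 · 101 = 5353 (a product of primes ≡ 1 (mod 4)); a representation of m scales to one of n via (k·x)² + (k·y)² = k²(x² + y²). Each prime p ≡ 1 (mod 4) is itself a sum of two squares; find a² by testing p − a² for a perfect square:
  53: 53 − 1² = 52, 53 − 2² = 49 = 7² ⇒ 53 = 2² + 7².
  101: 101 − 1² = 100 = 10² ⇒ 101 = 1² + 10².
  Combine using the Brahmagupta–Fibonacci identity (a² + b²)(c² + d²) = (ac − bd)² + (ad + bc)² = (ac + bd)² + (ad − bc)²:
  53 · 101 = 5353: from (2² + 7²)(1² + 10²), take (2·1 − 7·10, 2·10 + 7·1) = (2 − 70, 20 + 7) = (-68, 27); dropping signs (only squares matter) gives (68, 27); check 68² + 27² = 4624 + 729 = 5353 ✓.
  Scale by k = 5: (5·68, 5·27) = (340, 135).
Step 4: Order so x ≤ y and verify: 135² + 340² = 18225 + 115600 = 133825 = n. ✓

n = 133825 = 135² + 340² (one valid representation with x ≤ y).


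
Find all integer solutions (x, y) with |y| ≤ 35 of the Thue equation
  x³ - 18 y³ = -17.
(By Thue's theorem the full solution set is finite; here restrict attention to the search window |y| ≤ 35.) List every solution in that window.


The equation is x³ - 18y³ = -17. For fixed y, x³ = 18·y³ − 17, so a solution requires the RHS to be a perfect cube.
Strategy: iterate y from -35 to 35, compute RHS = 18·y³ − 17, and check whether it is a (positive or negative) perfect cube.
Check small values of y:
  y = 0: RHS = -17 is not a perfect cube.
  y = 1: RHS = 1 = (1)³ ⇒ x = 1 works.
  y = -1: RHS = -35 is not a perfect cube.
  y = 2: RHS = 127 is not a perfect cube.
  y = -2: RHS = -161 is not a perfect cube.
  y = 3: RHS = 469 is not a perfect cube.
  y = -3: RHS = -503 is not a perfect cube.
Continuing the search up to |y| = 35 finds no further solutions beyond those listed.
Collected solutions: (1, 1).

Solutions (with |y| ≤ 35): (1, 1).


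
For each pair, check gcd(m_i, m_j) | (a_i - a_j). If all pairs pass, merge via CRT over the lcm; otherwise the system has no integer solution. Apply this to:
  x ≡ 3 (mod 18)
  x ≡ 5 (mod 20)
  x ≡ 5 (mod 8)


Moduli 18, 20, 8 are not pairwise coprime, so CRT works modulo lcm(m_i) when all pairwise compatibility conditions hold.
Pairwise compatibility: gcd(m_i, m_j) must divide a_i - a_j for every pair.
Merge one congruence at a time:
  Start: x ≡ 3 (mod 18).
  Combine with x ≡ 5 (mod 20): gcd(18, 20) = 2; 5 - 3 = 2, which IS divisible by 2, so compatible.
    Write x = 3 + 18·t and substitute into x ≡ 5 (mod 20): 18·t ≡ 5 − 3 = 2 (mod 20).
    Divide the congruence (and modulus) by g = 2: 9·t ≡ 1 (mod 10).
    The inverse of 9 mod 10 is 9 (since 9·9 = 81 = 8·10 + 1), so t ≡ 9·1 = 9 ≡ 9 (mod 10).
    Then x = 3 + 18·9 = 165, valid modulo lcm(18, 20) = 180: x ≡ 165 (mod 180).
  Combine with x ≡ 5 (mod 8): gcd(180, 8) = 4; 5 - 165 = -160, which IS divisible by 4, so compatible.
    Write x = 165 + 180·t and substitute into x ≡ 5 (mod 8): 180·t ≡ 5 − 165 = -160 (mod 8).
    Divide the congruence (and modulus) by g = 4: 45·t ≡ -40 (mod 2).
    Reduce coefficients mod 2: 1·t ≡ 0 (mod 2).
    So t ≡ 0 (mod 2).
    Then x = 165 + 180·0 = 165, valid modulo lcm(180, 8) = 360: x ≡ 165 (mod 360).
Verify: 165 mod 18 = 3, 165 mod 20 = 5, 165 mod 8 = 5.

x ≡ 165 (mod 360).


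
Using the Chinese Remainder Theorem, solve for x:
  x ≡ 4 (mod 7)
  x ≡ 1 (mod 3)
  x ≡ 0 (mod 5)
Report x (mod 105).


Moduli 7, 3, 5 are pairwise coprime; by CRT there is a unique solution modulo M = 7 · 3 · 5 = 105.
Solve pairwise, accumulating the modulus:
  Start with x ≡ 4 (mod 7).
  Combine with x ≡ 1 (mod 3): since gcd(7, 3) = 1, we get a unique residue mod 21.
    Write x = 4 + 7·t and substitute into x ≡ 1 (mod 3): 7·t ≡ 1 − 4 = -3 (mod 3).
    Reduce coefficients mod 3: 1·t ≡ 0 (mod 3).
    So t ≡ 0 (mod 3).
    Then x = 4 + 7·0 = 4, valid modulo lcm(7, 3) = 21: x ≡ 4 (mod 21).
  Combine with x ≡ 0 (mod 5): since gcd(21, 5) = 1, we get a unique residue mod 105.
    Write x = 4 + 21·t and substitute into x ≡ 0 (mod 5): 21·t ≡ 0 − 4 = -4 (mod 5).
    Reduce coefficients mod 5: 1·t ≡ 1 (mod 5).
    So t ≡ 1 (mod 5).
    Then x = 4 + 21·1 = 25, valid modulo lcm(21, 5) = 105: x ≡ 25 (mod 105).
Verify: 25 mod 7 = 4 ✓, 25 mod 3 = 1 ✓, 25 mod 5 = 0 ✓.

x ≡ 25 (mod 105).


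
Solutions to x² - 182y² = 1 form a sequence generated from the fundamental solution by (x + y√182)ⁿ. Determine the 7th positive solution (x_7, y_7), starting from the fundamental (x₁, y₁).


Step 1: Find the fundamental solution (x₁, y₁) of x² - 182y² = 1.
  Expand √182 as a continued fraction. a₀ = ⌊√182⌋ = 13; iterate m_{k+1} = d_k·a_k − m_k, d_{k+1} = (182 − m_{k+1}²)/d_k, a_{k+1} = ⌊(a₀ + m_{k+1})/d_{k+1}⌋ (starting m₀ = 0, d₀ = 1), with convergents p_k = a_k·p_{k-1} + p_{k-2}, q_k = a_k·q_{k-1} + q_{k-2} (p₋₁ = 1, q₋₁ = 0):
  k = 0: a₀ = 13; p₀/q₀ = 13/1; p₀² − 182·q₀² = 169 − 182 = -13.
  k = 1: m = 13, d = 13, a = ⌊(13 + 13)/13⌋ = 2; p/q = (2·13 + 1)/(2·1 + 0) = 27/2; p² − 182·q² = 729 − 728 = 1.
  The first convergent with p² − 182·q² = 1 gives the fundamental solution (x₁, y₁) = (27, 2).
Step 2: Apply the recurrence (x_{n+1}, y_{n+1}) = (x₁x_n + 182y₁y_n, x₁y_n + y₁x_n) repeatedly.
  From (x_1, y_1) = (27, 2): x_2 = 27·27 + 182·2·2 = 1457; y_2 = 27·2 + 2·27 = 108.
  From (x_2, y_2) = (1457, 108): x_3 = 27·1457 + 182·2·108 = 78651; y_3 = 27·108 + 2·1457 = 5830.
  From (x_3, y_3) = (78651, 5830): x_4 = 27·78651 + 182·2·5830 = 4245697; y_4 = 27·5830 + 2·78651 = 314712.
  From (x_4, y_4) = (4245697, 314712): x_5 = 27·4245697 + 182·2·314712 = 229188987; y_5 = 27·314712 + 2·4245697 = 16988618.
  From (x_5, y_5) = (229188987, 16988618): x_6 = 27·229188987 + 182·2·16988618 = 12371959601; y_6 = 27·16988618 + 2·229188987 = 917070660.
  From (x_6, y_6) = (12371959601, 917070660): x_7 = 27·12371959601 + 182·2·917070660 = 667856629467; y_7 = 27·917070660 + 2·12371959601 = 49504827022.
Step 3: Verify x_7² - 182·y_7² = 446032477523021732704089 - 446032477523021732704088 = 1 (should be 1). ✓

(x_1, y_1) = (27, 2); (x_7, y_7) = (667856629467, 49504827022).


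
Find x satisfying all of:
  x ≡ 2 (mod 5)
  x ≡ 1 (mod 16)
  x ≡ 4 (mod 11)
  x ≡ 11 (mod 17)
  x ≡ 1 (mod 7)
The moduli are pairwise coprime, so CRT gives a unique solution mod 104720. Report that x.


Product of moduli M = 5 · 16 · 11 · 17 · 7 = 104720.
Merge one congruence at a time:
  Start: x ≡ 2 (mod 5).
  Combine with x ≡ 1 (mod 16); new modulus lcm = 80.
    Write x = 2 + 5·t and substitute into x ≡ 1 (mod 16): 5·t ≡ 1 − 2 = -1 (mod 16).
    Reduce coefficients mod 16: 5·t ≡ 15 (mod 16).
    The inverse of 5 mod 16 is 13 (since 5·13 = 65 = 4·16 + 1), so t ≡ 13·15 = 195 ≡ 3 (mod 16).
    Then x = 2 + 5·3 = 17, valid modulo lcm(5, 16) = 80: x ≡ 17 (mod 80).
  Combine with x ≡ 4 (mod 11); new modulus lcm = 880.
    Write x = 17 + 80·t and substitute into x ≡ 4 (mod 11): 80·t ≡ 4 − 17 = -13 (mod 11).
    Reduce coefficients mod 11: 3·t ≡ 9 (mod 11).
    The inverse of 3 mod 11 is 4 (since 3·4 = 12 = 1·11 + 1), so t ≡ 4·9 = 36 ≡ 3 (mod 11).
    Then x = 17 + 80·3 = 257, valid modulo lcm(80, 11) = 880: x ≡ 257 (mod 880).
  Combine with x ≡ 11 (mod 17); new modulus lcm = 14960.
    Write x = 257 + 880·t and substitute into x ≡ 11 (mod 17): 880·t ≡ 11 − 257 = -246 (mod 17).
    Reduce coefficients mod 17: 13·t ≡ 9 (mod 17).
    The inverse of 13 mod 17 is 4 (since 13·4 = 52 = 3·17 + 1), so t ≡ 4·9 = 36 ≡ 2 (mod 17).
    Then x = 257 + 880·2 = 2017, valid modulo lcm(880, 17) = 14960: x ≡ 2017 (mod 14960).
  Combine with x ≡ 1 (mod 7); new modulus lcm = 104720.
    Write x = 2017 + 14960·t and substitute into x ≡ 1 (mod 7): 14960·t ≡ 1 − 2017 = -2016 (mod 7).
    Reduce coefficients mod 7: 1·t ≡ 0 (mod 7).
    So t ≡ 0 (mod 7).
    Then x = 2017 + 14960·0 = 2017, valid modulo lcm(14960, 7) = 104720: x ≡ 2017 (mod 104720).
Verify against each original: 2017 mod 5 = 2, 2017 mod 16 = 1, 2017 mod 11 = 4, 2017 mod 17 = 11, 2017 mod 7 = 1.

x ≡ 2017 (mod 104720).


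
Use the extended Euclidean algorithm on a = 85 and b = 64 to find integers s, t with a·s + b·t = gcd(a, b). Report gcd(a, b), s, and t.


Euclidean algorithm on (85, 64) — divide until remainder is 0:
  85 = 1 · 64 + 21
  64 = 3 · 21 + 1
  21 = 21 · 1 + 0
gcd(85, 64) = 1.
Track Bezout coefficients alongside the remainders: start with r₀ = 85 = a·1 + b·0 (s = 1, t = 0) and r₁ = 64 = a·0 + b·1 (s = 0, t = 1); each new remainder r_{k+1} = r_{k-1} − q_k·r_k inherits s_{k+1} = s_{k-1} − q_k·s_k, t_{k+1} = t_{k-1} − q_k·t_k, so r_k = a·s_k + b·t_k at every step:
  q = 1: r = 21, s = 1 − 1·0 = 1, t = 0 − 1·1 = -1  (check: 85·1 + 64·(-1) = 21)
  q = 3: r = 1, s = 0 − 3·1 = -3, t = 1 − 3·(-1) = 4  (check: 85·(-3) + 64·4 = 1)
The row with r = 1 (the gcd) gives the Bezout coefficients s = -3, t = 4.
Result: 85 · (-3) + 64 · (4) = 1.

gcd(85, 64) = 1; s = -3, t = 4 (check: 85·(-3) + 64·4 = 1).


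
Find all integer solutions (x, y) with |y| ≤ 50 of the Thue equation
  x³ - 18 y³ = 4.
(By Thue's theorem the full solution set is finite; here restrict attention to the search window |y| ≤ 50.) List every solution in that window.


The equation is x³ - 18y³ = 4. For fixed y, x³ = 18·y³ + 4, so a solution requires the RHS to be a perfect cube.
Strategy: iterate y from -50 to 50, compute RHS = 18·y³ + 4, and check whether it is a (positive or negative) perfect cube.
Check small values of y:
  y = 0: RHS = 4 is not a perfect cube.
  y = 1: RHS = 22 is not a perfect cube.
  y = -1: RHS = -14 is not a perfect cube.
  y = 2: RHS = 148 is not a perfect cube.
  y = -2: RHS = -140 is not a perfect cube.
  y = 3: RHS = 490 is not a perfect cube.
  y = -3: RHS = -482 is not a perfect cube.
Continuing the search up to |y| = 50 finds no solutions either.
No (x, y) in the scanned range satisfies the equation.

No integer solutions with |y| ≤ 50.


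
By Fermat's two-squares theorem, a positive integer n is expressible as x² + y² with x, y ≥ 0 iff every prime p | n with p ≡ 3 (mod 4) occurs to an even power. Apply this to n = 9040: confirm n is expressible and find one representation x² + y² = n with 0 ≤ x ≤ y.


Step 1: Factor n = 9040 = 2^4 · 5 · 113.
Step 2: Check the mod-4 condition on each prime factor: 2 = 2 (special); 5 ≡ 1 (mod 4), exponent 1; 113 ≡ 1 (mod 4), exponent 1.
All primes ≡ 3 (mod 4) appear to even exponent (or don't appear), so by the two-squares theorem n IS expressible as a sum of two squares.
Step 3: Build a representation. Group n = k² · m with k = 4 and m = 5 · 113 = 565 (a product of primes ≡ 1 (mod 4)); a representation of m scales to one of n via (k·x)² + (k·y)² = k²(x² + y²). Each prime p ≡ 1 (mod 4) is itself a sum of two squares; find a² by testing p − a² for a perfect square:
  5: 5 − 1² = 4 = 2² ⇒ 5 = 1² + 2².
  113: 113 − 1² = 112, 113 − 2² = 109, 113 − 3² = 104, 113 − 4² = 97, 113 − 5² = 88, 113 − 6² = 77, 113 − 7² = 64 = 8² ⇒ 113 = 7² + 8².
  Combine using the Brahmagupta–Fibonacci identity (a² + b²)(c² + d²) = (ac − bd)² + (ad + bc)² = (ac + bd)² + (ad − bc)²:
  5 · 113 = 565: from (1² + 2²)(7² + 8²), take (1·7 − 2·8, 1·8 + 2·7) = (7 − 16, 8 + 14) = (-9, 22); dropping signs (only squares matter) gives (9, 22); check 9² + 22² = 81 + 484 = 565 ✓.
  Scale by k = 4: (4·9, 4·22) = (36, 88).
Step 4: Order so x ≤ y and verify: 36² + 88² = 1296 + 7744 = 9040 = n. ✓

n = 9040 = 36² + 88² (one valid representation with x ≤ y).


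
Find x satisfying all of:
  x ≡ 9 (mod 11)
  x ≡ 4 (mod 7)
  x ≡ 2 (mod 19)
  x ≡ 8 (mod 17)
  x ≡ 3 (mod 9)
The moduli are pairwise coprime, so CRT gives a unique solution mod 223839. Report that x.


Product of moduli M = 11 · 7 · 19 · 17 · 9 = 223839.
Merge one congruence at a time:
  Start: x ≡ 9 (mod 11).
  Combine with x ≡ 4 (mod 7); new modulus lcm = 77.
    Write x = 9 + 11·t and substitute into x ≡ 4 (mod 7): 11·t ≡ 4 − 9 = -5 (mod 7).
    Reduce coefficients mod 7: 4·t ≡ 2 (mod 7).
    The inverse of 4 mod 7 is 2 (since 4·2 = 8 = 1·7 + 1), so t ≡ 2·2 = 4 ≡ 4 (mod 7).
    Then x = 9 + 11·4 = 53, valid modulo lcm(11, 7) = 77: x ≡ 53 (mod 77).
  Combine with x ≡ 2 (mod 19); new modulus lcm = 1463.
    Write x = 53 + 77·t and substitute into x ≡ 2 (mod 19): 77·t ≡ 2 − 53 = -51 (mod 19).
    Reduce coefficients mod 19: 1·t ≡ 6 (mod 19).
    So t ≡ 6 (mod 19).
    Then x = 53 + 77·6 = 515, valid modulo lcm(77, 19) = 1463: x ≡ 515 (mod 1463).
  Combine with x ≡ 8 (mod 17); new modulus lcm = 24871.
    Write x = 515 + 1463·t and substitute into x ≡ 8 (mod 17): 1463·t ≡ 8 − 515 = -507 (mod 17).
    Reduce coefficients mod 17: 1·t ≡ 3 (mod 17).
    So t ≡ 3 (mod 17).
    Then x = 515 + 1463·3 = 4904, valid modulo lcm(1463, 17) = 24871: x ≡ 4904 (mod 24871).
  Combine with x ≡ 3 (mod 9); new modulus lcm = 223839.
    Write x = 4904 + 24871·t and substitute into x ≡ 3 (mod 9): 24871·t ≡ 3 − 4904 = -4901 (mod 9).
    Reduce coefficients mod 9: 4·t ≡ 4 (mod 9).
    The inverse of 4 mod 9 is 7 (since 4·7 = 28 = 3·9 + 1), so t ≡ 7·4 = 28 ≡ 1 (mod 9).
    Then x = 4904 + 24871·1 = 29775, valid modulo lcm(24871, 9) = 223839: x ≡ 29775 (mod 223839).
Verify against each original: 29775 mod 11 = 9, 29775 mod 7 = 4, 29775 mod 19 = 2, 29775 mod 17 = 8, 29775 mod 9 = 3.

x ≡ 29775 (mod 223839).


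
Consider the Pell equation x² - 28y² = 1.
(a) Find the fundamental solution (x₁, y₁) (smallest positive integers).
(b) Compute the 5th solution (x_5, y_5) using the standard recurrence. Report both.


Step 1: Find the fundamental solution (x₁, y₁) of x² - 28y² = 1.
  Expand √28 as a continued fraction. a₀ = ⌊√28⌋ = 5; iterate m_{k+1} = d_k·a_k − m_k, d_{k+1} = (28 − m_{k+1}²)/d_k, a_{k+1} = ⌊(a₀ + m_{k+1})/d_{k+1}⌋ (starting m₀ = 0, d₀ = 1), with convergents p_k = a_k·p_{k-1} + p_{k-2}, q_k = a_k·q_{k-1} + q_{k-2} (p₋₁ = 1, q₋₁ = 0):
  k = 0: a₀ = 5; p₀/q₀ = 5/1; p₀² − 28·q₀² = 25 − 28 = -3.
  k = 1: m = 5, d = 3, a = ⌊(5 + 5)/3⌋ = 3; p/q = (3·5 + 1)/(3·1 + 0) = 16/3; p² − 28·q² = 256 − 252 = 4.
  k = 2: m = 4, d = 4, a = ⌊(5 + 4)/4⌋ = 2; p/q = (2·16 + 5)/(2·3 + 1) = 37/7; p² − 28·q² = 1369 − 1372 = -3.
  k = 3: m = 4, d = 3, a = ⌊(5 + 4)/3⌋ = 3; p/q = (3·37 + 16)/(3·7 + 3) = 127/24; p² − 28·q² = 16129 − 16128 = 1.
  The first convergent with p² − 28·q² = 1 gives the fundamental solution (x₁, y₁) = (127, 24).
Step 2: Apply the recurrence (x_{n+1}, y_{n+1}) = (x₁x_n + 28y₁y_n, x₁y_n + y₁x_n) repeatedly.
  From (x_1, y_1) = (127, 24): x_2 = 127·127 + 28·24·24 = 32257; y_2 = 127·24 + 24·127 = 6096.
  From (x_2, y_2) = (32257, 6096): x_3 = 127·32257 + 28·24·6096 = 8193151; y_3 = 127·6096 + 24·32257 = 1548360.
  From (x_3, y_3) = (8193151, 1548360): x_4 = 127·8193151 + 28·24·1548360 = 2081028097; y_4 = 127·1548360 + 24·8193151 = 393277344.
  From (x_4, y_4) = (2081028097, 393277344): x_5 = 127·2081028097 + 28·24·393277344 = 528572943487; y_5 = 127·393277344 + 24·2081028097 = 99890897016.
Step 3: Verify x_5² - 28·y_5² = 279389356586511295719169 - 279389356586511295719168 = 1 (should be 1). ✓

(x_1, y_1) = (127, 24); (x_5, y_5) = (528572943487, 99890897016).


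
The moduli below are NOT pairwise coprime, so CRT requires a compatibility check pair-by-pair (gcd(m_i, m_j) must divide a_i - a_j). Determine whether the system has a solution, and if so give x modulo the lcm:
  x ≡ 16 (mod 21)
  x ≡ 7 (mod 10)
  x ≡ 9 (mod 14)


Moduli 21, 10, 14 are not pairwise coprime, so CRT works modulo lcm(m_i) when all pairwise compatibility conditions hold.
Pairwise compatibility: gcd(m_i, m_j) must divide a_i - a_j for every pair.
Merge one congruence at a time:
  Start: x ≡ 16 (mod 21).
  Combine with x ≡ 7 (mod 10): gcd(21, 10) = 1; 7 - 16 = -9, which IS divisible by 1, so compatible.
    Write x = 16 + 21·t and substitute into x ≡ 7 (mod 10): 21·t ≡ 7 − 16 = -9 (mod 10).
    Reduce coefficients mod 10: 1·t ≡ 1 (mod 10).
    So t ≡ 1 (mod 10).
    Then x = 16 + 21·1 = 37, valid modulo lcm(21, 10) = 210: x ≡ 37 (mod 210).
  Combine with x ≡ 9 (mod 14): gcd(210, 14) = 14; 9 - 37 = -28, which IS divisible by 14, so compatible.
    Write x = 37 + 210·t and substitute into x ≡ 9 (mod 14): 210·t ≡ 9 − 37 = -28 (mod 14).
    Divide the congruence (and modulus) by g = 14: 15·t ≡ -2 (mod 1).
    Modulo 1 every t works; take t = 0.
    Then x = 37 + 210·0 = 37, valid modulo lcm(210, 14) = 210: x ≡ 37 (mod 210).
Verify: 37 mod 21 = 16, 37 mod 10 = 7, 37 mod 14 = 9.

x ≡ 37 (mod 210).


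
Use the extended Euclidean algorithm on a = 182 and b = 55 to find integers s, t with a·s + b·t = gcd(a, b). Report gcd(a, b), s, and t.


Euclidean algorithm on (182, 55) — divide until remainder is 0:
  182 = 3 · 55 + 17
  55 = 3 · 17 + 4
  17 = 4 · 4 + 1
  4 = 4 · 1 + 0
gcd(182, 55) = 1.
Track Bezout coefficients alongside the remainders: start with r₀ = 182 = a·1 + b·0 (s = 1, t = 0) and r₁ = 55 = a·0 + b·1 (s = 0, t = 1); each new remainder r_{k+1} = r_{k-1} − q_k·r_k inherits s_{k+1} = s_{k-1} − q_k·s_k, t_{k+1} = t_{k-1} − q_k·t_k, so r_k = a·s_k + b·t_k at every step:
  q = 3: r = 17, s = 1 − 3·0 = 1, t = 0 − 3·1 = -3  (check: 182·1 + 55·(-3) = 17)
  q = 3: r = 4, s = 0 − 3·1 = -3, t = 1 − 3·(-3) = 10  (check: 182·(-3) + 55·10 = 4)
  q = 4: r = 1, s = 1 − 4·(-3) = 13, t = -3 − 4·10 = -43  (check: 182·13 + 55·(-43) = 1)
The row with r = 1 (the gcd) gives the Bezout coefficients s = 13, t = -43.
Result: 182 · (13) + 55 · (-43) = 1.

gcd(182, 55) = 1; s = 13, t = -43 (check: 182·13 + 55·(-43) = 1).


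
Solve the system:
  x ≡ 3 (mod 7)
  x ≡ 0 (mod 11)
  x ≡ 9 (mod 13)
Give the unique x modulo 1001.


Moduli 7, 11, 13 are pairwise coprime; by CRT there is a unique solution modulo M = 7 · 11 · 13 = 1001.
Solve pairwise, accumulating the modulus:
  Start with x ≡ 3 (mod 7).
  Combine with x ≡ 0 (mod 11): since gcd(7, 11) = 1, we get a unique residue mod 77.
    Write x = 3 + 7·t and substitute into x ≡ 0 (mod 11): 7·t ≡ 0 − 3 = -3 (mod 11).
    Reduce coefficients mod 11: 7·t ≡ 8 (mod 11).
    The inverse of 7 mod 11 is 8 (since 7·8 = 56 = 5·11 + 1), so t ≡ 8·8 = 64 ≡ 9 (mod 11).
    Then x = 3 + 7·9 = 66, valid modulo lcm(7, 11) = 77: x ≡ 66 (mod 77).
  Combine with x ≡ 9 (mod 13): since gcd(77, 13) = 1, we get a unique residue mod 1001.
    Write x = 66 + 77·t and substitute into x ≡ 9 (mod 13): 77·t ≡ 9 − 66 = -57 (mod 13).
    Reduce coefficients mod 13: 12·t ≡ 8 (mod 13).
    The inverse of 12 mod 13 is 12 (since 12·12 = 144 = 11·13 + 1), so t ≡ 12·8 = 96 ≡ 5 (mod 13).
    Then x = 66 + 77·5 = 451, valid modulo lcm(77, 13) = 1001: x ≡ 451 (mod 1001).
Verify: 451 mod 7 = 3 ✓, 451 mod 11 = 0 ✓, 451 mod 13 = 9 ✓.

x ≡ 451 (mod 1001).


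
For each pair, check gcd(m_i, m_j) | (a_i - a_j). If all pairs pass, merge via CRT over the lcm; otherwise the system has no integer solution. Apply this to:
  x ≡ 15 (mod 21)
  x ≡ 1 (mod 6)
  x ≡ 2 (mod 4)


Moduli 21, 6, 4 are not pairwise coprime, so CRT works modulo lcm(m_i) when all pairwise compatibility conditions hold.
Pairwise compatibility: gcd(m_i, m_j) must divide a_i - a_j for every pair.
Merge one congruence at a time:
  Start: x ≡ 15 (mod 21).
  Combine with x ≡ 1 (mod 6): gcd(21, 6) = 3, and 1 - 15 = -14 is NOT divisible by 3.
    ⇒ system is inconsistent (no integer solution).

No solution (the system is inconsistent).


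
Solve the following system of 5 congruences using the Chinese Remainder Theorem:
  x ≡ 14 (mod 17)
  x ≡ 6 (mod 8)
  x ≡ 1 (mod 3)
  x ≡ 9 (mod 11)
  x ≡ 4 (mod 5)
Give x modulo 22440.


Product of moduli M = 17 · 8 · 3 · 11 · 5 = 22440.
Merge one congruence at a time:
  Start: x ≡ 14 (mod 17).
  Combine with x ≡ 6 (mod 8); new modulus lcm = 136.
    Write x = 14 + 17·t and substitute into x ≡ 6 (mod 8): 17·t ≡ 6 − 14 = -8 (mod 8).
    Reduce coefficients mod 8: 1·t ≡ 0 (mod 8).
    So t ≡ 0 (mod 8).
    Then x = 14 + 17·0 = 14, valid modulo lcm(17, 8) = 136: x ≡ 14 (mod 136).
  Combine with x ≡ 1 (mod 3); new modulus lcm = 408.
    Write x = 14 + 136·t and substitute into x ≡ 1 (mod 3): 136·t ≡ 1 − 14 = -13 (mod 3).
    Reduce coefficients mod 3: 1·t ≡ 2 (mod 3).
    So t ≡ 2 (mod 3).
    Then x = 14 + 136·2 = 286, valid modulo lcm(136, 3) = 408: x ≡ 286 (mod 408).
  Combine with x ≡ 9 (mod 11); new modulus lcm = 4488.
    Write x = 286 + 408·t and substitute into x ≡ 9 (mod 11): 408·t ≡ 9 − 286 = -277 (mod 11).
    Reduce coefficients mod 11: 1·t ≡ 9 (mod 11).
    So t ≡ 9 (mod 11).
    Then x = 286 + 408·9 = 3958, valid modulo lcm(408, 11) = 4488: x ≡ 3958 (mod 4488).
  Combine with x ≡ 4 (mod 5); new modulus lcm = 22440.
    Write x = 3958 + 4488·t and substitute into x ≡ 4 (mod 5): 4488·t ≡ 4 − 3958 = -3954 (mod 5).
    Reduce coefficients mod 5: 3·t ≡ 1 (mod 5).
    The inverse of 3 mod 5 is 2 (since 3·2 = 6 = 1·5 + 1), so t ≡ 2·1 = 2 ≡ 2 (mod 5).
    Then x = 3958 + 4488·2 = 12934, valid modulo lcm(4488, 5) = 22440: x ≡ 12934 (mod 22440).
Verify against each original: 12934 mod 17 = 14, 12934 mod 8 = 6, 12934 mod 3 = 1, 12934 mod 11 = 9, 12934 mod 5 = 4.

x ≡ 12934 (mod 22440).


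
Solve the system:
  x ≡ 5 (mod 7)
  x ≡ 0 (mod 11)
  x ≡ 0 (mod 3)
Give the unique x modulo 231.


Moduli 7, 11, 3 are pairwise coprime; by CRT there is a unique solution modulo M = 7 · 11 · 3 = 231.
Solve pairwise, accumulating the modulus:
  Start with x ≡ 5 (mod 7).
  Combine with x ≡ 0 (mod 11): since gcd(7, 11) = 1, we get a unique residue mod 77.
    Write x = 5 + 7·t and substitute into x ≡ 0 (mod 11): 7·t ≡ 0 − 5 = -5 (mod 11).
    Reduce coefficients mod 11: 7·t ≡ 6 (mod 11).
    The inverse of 7 mod 11 is 8 (since 7·8 = 56 = 5·11 + 1), so t ≡ 8·6 = 48 ≡ 4 (mod 11).
    Then x = 5 + 7·4 = 33, valid modulo lcm(7, 11) = 77: x ≡ 33 (mod 77).
  Combine with x ≡ 0 (mod 3): since gcd(77, 3) = 1, we get a unique residue mod 231.
    Write x = 33 + 77·t and substitute into x ≡ 0 (mod 3): 77·t ≡ 0 − 33 = -33 (mod 3).
    Reduce coefficients mod 3: 2·t ≡ 0 (mod 3).
    The inverse of 2 mod 3 is 2 (since 2·2 = 4 = 1·3 + 1), so t ≡ 2·0 = 0 ≡ 0 (mod 3).
    Then x = 33 + 77·0 = 33, valid modulo lcm(77, 3) = 231: x ≡ 33 (mod 231).
Verify: 33 mod 7 = 5 ✓, 33 mod 11 = 0 ✓, 33 mod 3 = 0 ✓.

x ≡ 33 (mod 231).


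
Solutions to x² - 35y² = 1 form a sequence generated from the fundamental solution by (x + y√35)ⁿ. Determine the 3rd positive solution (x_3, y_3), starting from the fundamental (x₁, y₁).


Step 1: Find the fundamental solution (x₁, y₁) of x² - 35y² = 1.
  Expand √35 as a continued fraction. a₀ = ⌊√35⌋ = 5; iterate m_{k+1} = d_k·a_k − m_k, d_{k+1} = (35 − m_{k+1}²)/d_k, a_{k+1} = ⌊(a₀ + m_{k+1})/d_{k+1}⌋ (starting m₀ = 0, d₀ = 1), with convergents p_k = a_k·p_{k-1} + p_{k-2}, q_k = a_k·q_{k-1} + q_{k-2} (p₋₁ = 1, q₋₁ = 0):
  k = 0: a₀ = 5; p₀/q₀ = 5/1; p₀² − 35·q₀² = 25 − 35 = -10.
  k = 1: m = 5, d = 10, a = ⌊(5 + 5)/10⌋ = 1; p/q = (1·5 + 1)/(1·1 + 0) = 6/1; p² − 35·q² = 36 − 35 = 1.
  The first convergent with p² − 35·q² = 1 gives the fundamental solution (x₁, y₁) = (6, 1).
Step 2: Apply the recurrence (x_{n+1}, y_{n+1}) = (x₁x_n + 35y₁y_n, x₁y_n + y₁x_n) repeatedly.
  From (x_1, y_1) = (6, 1): x_2 = 6·6 + 35·1·1 = 71; y_2 = 6·1 + 1·6 = 12.
  From (x_2, y_2) = (71, 12): x_3 = 6·71 + 35·1·12 = 846; y_3 = 6·12 + 1·71 = 143.
Step 3: Verify x_3² - 35·y_3² = 715716 - 715715 = 1 (should be 1). ✓

(x_1, y_1) = (6, 1); (x_3, y_3) = (846, 143).


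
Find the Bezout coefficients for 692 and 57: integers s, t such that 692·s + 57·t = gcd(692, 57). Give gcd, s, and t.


Euclidean algorithm on (692, 57) — divide until remainder is 0:
  692 = 12 · 57 + 8
  57 = 7 · 8 + 1
  8 = 8 · 1 + 0
gcd(692, 57) = 1.
Track Bezout coefficients alongside the remainders: start with r₀ = 692 = a·1 + b·0 (s = 1, t = 0) and r₁ = 57 = a·0 + b·1 (s = 0, t = 1); each new remainder r_{k+1} = r_{k-1} − q_k·r_k inherits s_{k+1} = s_{k-1} − q_k·s_k, t_{k+1} = t_{k-1} − q_k·t_k, so r_k = a·s_k + b·t_k at every step:
  q = 12: r = 8, s = 1 − 12·0 = 1, t = 0 − 12·1 = -12  (check: 692·1 + 57·(-12) = 8)
  q = 7: r = 1, s = 0 − 7·1 = -7, t = 1 − 7·(-12) = 85  (check: 692·(-7) + 57·85 = 1)
The row with r = 1 (the gcd) gives the Bezout coefficients s = -7, t = 85.
Result: 692 · (-7) + 57 · (85) = 1.

gcd(692, 57) = 1; s = -7, t = 85 (check: 692·(-7) + 57·85 = 1).


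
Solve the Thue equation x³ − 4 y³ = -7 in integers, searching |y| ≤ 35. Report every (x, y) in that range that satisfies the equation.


The equation is x³ - 4y³ = -7. For fixed y, x³ = 4·y³ − 7, so a solution requires the RHS to be a perfect cube.
Strategy: iterate y from -35 to 35, compute RHS = 4·y³ − 7, and check whether it is a (positive or negative) perfect cube.
Check small values of y:
  y = 0: RHS = -7 is not a perfect cube.
  y = 1: RHS = -3 is not a perfect cube.
  y = -1: RHS = -11 is not a perfect cube.
  y = 2: RHS = 25 is not a perfect cube.
  y = -2: RHS = -39 is not a perfect cube.
  y = 3: RHS = 101 is not a perfect cube.
  y = -3: RHS = -115 is not a perfect cube.
Continuing the search up to |y| = 35 finds no solutions either.
No (x, y) in the scanned range satisfies the equation.

No integer solutions with |y| ≤ 35.


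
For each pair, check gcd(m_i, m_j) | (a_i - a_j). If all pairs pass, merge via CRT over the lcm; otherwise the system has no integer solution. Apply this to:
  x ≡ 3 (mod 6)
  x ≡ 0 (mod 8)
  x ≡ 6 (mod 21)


Moduli 6, 8, 21 are not pairwise coprime, so CRT works modulo lcm(m_i) when all pairwise compatibility conditions hold.
Pairwise compatibility: gcd(m_i, m_j) must divide a_i - a_j for every pair.
Merge one congruence at a time:
  Start: x ≡ 3 (mod 6).
  Combine with x ≡ 0 (mod 8): gcd(6, 8) = 2, and 0 - 3 = -3 is NOT divisible by 2.
    ⇒ system is inconsistent (no integer solution).

No solution (the system is inconsistent).


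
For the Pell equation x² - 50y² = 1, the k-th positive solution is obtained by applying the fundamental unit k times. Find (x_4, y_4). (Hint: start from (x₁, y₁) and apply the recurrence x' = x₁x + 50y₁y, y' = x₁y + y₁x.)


Step 1: Find the fundamental solution (x₁, y₁) of x² - 50y² = 1.
  Expand √50 as a continued fraction. a₀ = ⌊√50⌋ = 7; iterate m_{k+1} = d_k·a_k − m_k, d_{k+1} = (50 − m_{k+1}²)/d_k, a_{k+1} = ⌊(a₀ + m_{k+1})/d_{k+1}⌋ (starting m₀ = 0, d₀ = 1), with convergents p_k = a_k·p_{k-1} + p_{k-2}, q_k = a_k·q_{k-1} + q_{k-2} (p₋₁ = 1, q₋₁ = 0):
  k = 0: a₀ = 7; p₀/q₀ = 7/1; p₀² − 50·q₀² = 49 − 50 = -1.
  k = 1: m = 7, d = 1, a = ⌊(7 + 7)/1⌋ = 14; p/q = (14·7 + 1)/(14·1 + 0) = 99/14; p² − 50·q² = 9801 − 9800 = 1.
  The first convergent with p² − 50·q² = 1 gives the fundamental solution (x₁, y₁) = (99, 14).
Step 2: Apply the recurrence (x_{n+1}, y_{n+1}) = (x₁x_n + 50y₁y_n, x₁y_n + y₁x_n) repeatedly.
  From (x_1, y_1) = (99, 14): x_2 = 99·99 + 50·14·14 = 19601; y_2 = 99·14 + 14·99 = 2772.
  From (x_2, y_2) = (19601, 2772): x_3 = 99·19601 + 50·14·2772 = 3880899; y_3 = 99·2772 + 14·19601 = 548842.
  From (x_3, y_3) = (3880899, 548842): x_4 = 99·3880899 + 50·14·548842 = 768398401; y_4 = 99·548842 + 14·3880899 = 108667944.
Step 3: Verify x_4² - 50·y_4² = 590436102659356801 - 590436102659356800 = 1 (should be 1). ✓

(x_1, y_1) = (99, 14); (x_4, y_4) = (768398401, 108667944).


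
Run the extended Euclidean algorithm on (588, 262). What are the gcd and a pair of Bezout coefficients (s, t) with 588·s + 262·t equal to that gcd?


Euclidean algorithm on (588, 262) — divide until remainder is 0:
  588 = 2 · 262 + 64
  262 = 4 · 64 + 6
  64 = 10 · 6 + 4
  6 = 1 · 4 + 2
  4 = 2 · 2 + 0
gcd(588, 262) = 2.
Track Bezout coefficients alongside the remainders: start with r₀ = 588 = a·1 + b·0 (s = 1, t = 0) and r₁ = 262 = a·0 + b·1 (s = 0, t = 1); each new remainder r_{k+1} = r_{k-1} − q_k·r_k inherits s_{k+1} = s_{k-1} − q_k·s_k, t_{k+1} = t_{k-1} − q_k·t_k, so r_k = a·s_k + b·t_k at every step:
  q = 2: r = 64, s = 1 − 2·0 = 1, t = 0 − 2·1 = -2  (check: 588·1 + 262·(-2) = 64)
  q = 4: r = 6, s = 0 − 4·1 = -4, t = 1 − 4·(-2) = 9  (check: 588·(-4) + 262·9 = 6)
  q = 10: r = 4, s = 1 − 10·(-4) = 41, t = -2 − 10·9 = -92  (check: 588·41 + 262·(-92) = 4)
  q = 1: r = 2, s = -4 − 1·41 = -45, t = 9 − 1·(-92) = 101  (check: 588·(-45) + 262·101 = 2)
The row with r = 2 (the gcd) gives the Bezout coefficients s = -45, t = 101.
Result: 588 · (-45) + 262 · (101) = 2.

gcd(588, 262) = 2; s = -45, t = 101 (check: 588·(-45) + 262·101 = 2).


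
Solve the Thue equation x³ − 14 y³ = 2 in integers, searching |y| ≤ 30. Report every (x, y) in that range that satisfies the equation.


The equation is x³ - 14y³ = 2. For fixed y, x³ = 14·y³ + 2, so a solution requires the RHS to be a perfect cube.
Strategy: iterate y from -30 to 30, compute RHS = 14·y³ + 2, and check whether it is a (positive or negative) perfect cube.
Check small values of y:
  y = 0: RHS = 2 is not a perfect cube.
  y = 1: RHS = 16 is not a perfect cube.
  y = -1: RHS = -12 is not a perfect cube.
  y = 2: RHS = 114 is not a perfect cube.
  y = -2: RHS = -110 is not a perfect cube.
  y = 3: RHS = 380 is not a perfect cube.
  y = -3: RHS = -376 is not a perfect cube.
Continuing the search up to |y| = 30 finds no solutions either.
No (x, y) in the scanned range satisfies the equation.

No integer solutions with |y| ≤ 30.


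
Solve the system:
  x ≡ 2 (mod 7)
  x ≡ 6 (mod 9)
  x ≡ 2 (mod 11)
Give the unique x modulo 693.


Moduli 7, 9, 11 are pairwise coprime; by CRT there is a unique solution modulo M = 7 · 9 · 11 = 693.
Solve pairwise, accumulating the modulus:
  Start with x ≡ 2 (mod 7).
  Combine with x ≡ 6 (mod 9): since gcd(7, 9) = 1, we get a unique residue mod 63.
    Write x = 2 + 7·t and substitute into x ≡ 6 (mod 9): 7·t ≡ 6 − 2 = 4 (mod 9).
    The inverse of 7 mod 9 is 4 (since 7·4 = 28 = 3·9 + 1), so t ≡ 4·4 = 16 ≡ 7 (mod 9).
    Then x = 2 + 7·7 = 51, valid modulo lcm(7, 9) = 63: x ≡ 51 (mod 63).
  Combine with x ≡ 2 (mod 11): since gcd(63, 11) = 1, we get a unique residue mod 693.
    Write x = 51 + 63·t and substitute into x ≡ 2 (mod 11): 63·t ≡ 2 − 51 = -49 (mod 11).
    Reduce coefficients mod 11: 8·t ≡ 6 (mod 11).
    The inverse of 8 mod 11 is 7 (since 8·7 = 56 = 5·11 + 1), so t ≡ 7·6 = 42 ≡ 9 (mod 11).
    Then x = 51 + 63·9 = 618, valid modulo lcm(63, 11) = 693: x ≡ 618 (mod 693).
Verify: 618 mod 7 = 2 ✓, 618 mod 9 = 6 ✓, 618 mod 11 = 2 ✓.

x ≡ 618 (mod 693).


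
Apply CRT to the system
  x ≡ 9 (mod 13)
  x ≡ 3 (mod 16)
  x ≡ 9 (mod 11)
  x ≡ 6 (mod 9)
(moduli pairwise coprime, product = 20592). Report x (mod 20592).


Product of moduli M = 13 · 16 · 11 · 9 = 20592.
Merge one congruence at a time:
  Start: x ≡ 9 (mod 13).
  Combine with x ≡ 3 (mod 16); new modulus lcm = 208.
    Write x = 9 + 13·t and substitute into x ≡ 3 (mod 16): 13·t ≡ 3 − 9 = -6 (mod 16).
    Reduce coefficients mod 16: 13·t ≡ 10 (mod 16).
    The inverse of 13 mod 16 is 5 (since 13·5 = 65 = 4·16 + 1), so t ≡ 5·10 = 50 ≡ 2 (mod 16).
    Then x = 9 + 13·2 = 35, valid modulo lcm(13, 16) = 208: x ≡ 35 (mod 208).
  Combine with x ≡ 9 (mod 11); new modulus lcm = 2288.
    Write x = 35 + 208·t and substitute into x ≡ 9 (mod 11): 208·t ≡ 9 − 35 = -26 (mod 11).
    Reduce coefficients mod 11: 10·t ≡ 7 (mod 11).
    The inverse of 10 mod 11 is 10 (since 10·10 = 100 = 9·11 + 1), so t ≡ 10·7 = 70 ≡ 4 (mod 11).
    Then x = 35 + 208·4 = 867, valid modulo lcm(208, 11) = 2288: x ≡ 867 (mod 2288).
  Combine with x ≡ 6 (mod 9); new modulus lcm = 20592.
    Write x = 867 + 2288·t and substitute into x ≡ 6 (mod 9): 2288·t ≡ 6 − 867 = -861 (mod 9).
    Reduce coefficients mod 9: 2·t ≡ 3 (mod 9).
    The inverse of 2 mod 9 is 5 (since 2·5 = 10 = 1·9 + 1), so t ≡ 5·3 = 15 ≡ 6 (mod 9).
    Then x = 867 + 2288·6 = 14595, valid modulo lcm(2288, 9) = 20592: x ≡ 14595 (mod 20592).
Verify against each original: 14595 mod 13 = 9, 14595 mod 16 = 3, 14595 mod 11 = 9, 14595 mod 9 = 6.

x ≡ 14595 (mod 20592).


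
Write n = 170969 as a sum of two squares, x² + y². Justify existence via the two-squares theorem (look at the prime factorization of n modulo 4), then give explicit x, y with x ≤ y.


Step 1: Factor n = 170969 = 17 · 89 · 113.
Step 2: Check the mod-4 condition on each prime factor: 17 ≡ 1 (mod 4), exponent 1; 89 ≡ 1 (mod 4), exponent 1; 113 ≡ 1 (mod 4), exponent 1.
All primes ≡ 3 (mod 4) appear to even exponent (or don't appear), so by the two-squares theorem n IS expressible as a sum of two squares.
Step 3: Build a representation. Here n = 17 · 89 · 113 is a product of primes ≡ 1 (mod 4). Each prime p ≡ 1 (mod 4) is itself a sum of two squares; find a² by testing p − a² for a perfect square:
  17: 17 − 1² = 16 = 4² ⇒ 17 = 1² + 4².
  89: 89 − 1² = 88, 89 − 2² = 85, 89 − 3² = 80, 89 − 4² = 73, 89 − 5² = 64 = 8² ⇒ 89 = 5² + 8².
  113: 113 − 1² = 112, 113 − 2² = 109, 113 − 3² = 104, 113 − 4² = 97, 113 − 5² = 88, 113 − 6² = 77, 113 − 7² = 64 = 8² ⇒ 113 = 7² + 8².
  Combine using the Brahmagupta–Fibonacci identity (a² + b²)(c² + d²) = (ac − bd)² + (ad + bc)² = (ac + bd)² + (ad − bc)²:
  17 · 89 = 1513: from (1² + 4²)(5² + 8²), take (1·5 − 4·8, 1·8 + 4·5) = (5 − 32, 8 + 20) = (-27, 28); dropping signs (only squares matter) gives (27, 28); check 27² + 28² = 729 + 784 = 1513 ✓.
  1513 · 113 = 170969: from (27² + 28²)(7² + 8²), take (27·7 − 28·8, 27·8 + 28·7) = (189 − 224, 216 + 196) = (-35, 412); dropping signs (only squares matter) gives (35, 412); check 35² + 412² = 1225 + 169744 = 170969 ✓.
Step 4: Order so x ≤ y and verify: 35² + 412² = 1225 + 169744 = 170969 = n. ✓

n = 170969 = 35² + 412² (one valid representation with x ≤ y).
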